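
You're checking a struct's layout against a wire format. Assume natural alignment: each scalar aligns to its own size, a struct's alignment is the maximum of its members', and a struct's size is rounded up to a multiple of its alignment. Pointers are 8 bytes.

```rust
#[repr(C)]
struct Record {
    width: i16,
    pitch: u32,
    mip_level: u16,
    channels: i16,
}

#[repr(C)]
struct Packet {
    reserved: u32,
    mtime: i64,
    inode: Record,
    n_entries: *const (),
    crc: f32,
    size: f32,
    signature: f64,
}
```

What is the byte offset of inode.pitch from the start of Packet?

Record: 0..2  width  (2B, 2-aligned); 2..4  -- padding (2B); 4..8  pitch  (4B, 4-aligned); 8..10  mip_level  (2B, 2-aligned); 10..12  channels  (2B, 2-aligned); sizeof = 12, alignof = 4
0..4  reserved  (4B, 4-aligned)
4..8  -- padding (4B)
8..16  mtime  (8B, 8-aligned)
16..28  inode  (12B, 4-aligned)
within Record: pitch at 4
16 + 4 = 20

20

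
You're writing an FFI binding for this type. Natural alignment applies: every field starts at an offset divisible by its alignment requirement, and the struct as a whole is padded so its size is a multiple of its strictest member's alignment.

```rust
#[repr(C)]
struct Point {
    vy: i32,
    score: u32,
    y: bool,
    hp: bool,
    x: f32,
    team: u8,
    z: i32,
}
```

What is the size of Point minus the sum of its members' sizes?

@0: vy [4B, align 4] → 4
@4: score [4B, align 4] → 8
@8: y [1B, align 1] → 9
@9: hp [1B, align 1] → 10
+2 pad (align 4)
@12: x [4B, align 4] → 16
@16: team [1B, align 1] → 17
+3 pad (align 4)
@20: z [4B, align 4] → 24
size 24, align 4
data bytes 19, size 24 → padding 5

5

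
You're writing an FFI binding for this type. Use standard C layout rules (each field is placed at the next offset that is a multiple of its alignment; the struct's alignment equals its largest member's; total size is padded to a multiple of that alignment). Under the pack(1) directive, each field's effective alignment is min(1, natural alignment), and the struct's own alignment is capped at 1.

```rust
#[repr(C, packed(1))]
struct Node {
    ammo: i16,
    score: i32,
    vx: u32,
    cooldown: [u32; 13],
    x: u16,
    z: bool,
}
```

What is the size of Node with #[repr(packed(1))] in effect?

0..2  ammo  (2B, 1-aligned)
2..6  score  (4B, 1-aligned)
6..10  vx  (4B, 1-aligned)
10..62  cooldown  (52B, 1-aligned)
62..64  x  (2B, 1-aligned)
64..65  z  (1B, 1-aligned)
sizeof = 65, alignof = 1

65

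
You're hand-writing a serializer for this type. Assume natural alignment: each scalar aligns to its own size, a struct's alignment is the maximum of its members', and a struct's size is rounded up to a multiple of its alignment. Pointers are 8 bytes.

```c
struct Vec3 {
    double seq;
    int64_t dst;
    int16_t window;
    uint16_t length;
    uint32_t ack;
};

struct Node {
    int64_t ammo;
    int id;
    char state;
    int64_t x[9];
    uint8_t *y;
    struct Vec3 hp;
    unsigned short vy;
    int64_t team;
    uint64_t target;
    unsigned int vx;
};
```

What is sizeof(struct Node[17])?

Vec3: @0: seq [8B, align 8] → 8; @8: dst [8B, align 8] → 16; @16: window [2B, align 2] → 18; @18: length [2B, align 2] → 20; @20: ack [4B, align 4] → 24; size 24, align 8
@0: ammo [8B, align 8] → 8
@8: id [4B, align 4] → 12
@12: state [1B, align 1] → 13
+3 pad (align 8)
@16: x [72B, align 8] → 88
@88: y [8B, align 8] → 96
@96: hp [24B, align 8] → 120
@120: vy [2B, align 2] → 122
+6 pad (align 8)
@128: team [8B, align 8] → 136
@136: target [8B, align 8] → 144
@144: vx [4B, align 4] → 148
+4 tail pad (align 8)
size 152, align 8
array of 17: 17 × 152 = 2584

2584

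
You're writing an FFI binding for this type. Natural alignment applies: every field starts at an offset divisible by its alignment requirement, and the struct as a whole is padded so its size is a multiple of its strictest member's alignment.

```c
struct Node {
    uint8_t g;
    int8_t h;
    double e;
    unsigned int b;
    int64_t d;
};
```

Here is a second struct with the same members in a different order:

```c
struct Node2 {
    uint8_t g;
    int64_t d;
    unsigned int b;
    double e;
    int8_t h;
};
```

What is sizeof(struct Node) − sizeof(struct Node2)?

g at 0 (size 1, align 1) → ends 1
h at 1 (size 1, align 1) → ends 2
pad 6 to align 8 for e
e at 8 (size 8, align 8) → ends 16
b at 16 (size 4, align 4) → ends 20
pad 4 to align 8 for d
d at 24 (size 8, align 8) → ends 32
total 32 bytes, alignment 8
— Node2 —
g at 0 (size 1, align 1) → ends 1
pad 7 to align 8 for d
d at 8 (size 8, align 8) → ends 16
b at 16 (size 4, align 4) → ends 20
pad 4 to align 8 for e
e at 24 (size 8, align 8) → ends 32
h at 32 (size 1, align 1) → ends 33
tail pad 7 to reach multiple of 8
total 40 bytes, alignment 8
32 − 40 = -8

-8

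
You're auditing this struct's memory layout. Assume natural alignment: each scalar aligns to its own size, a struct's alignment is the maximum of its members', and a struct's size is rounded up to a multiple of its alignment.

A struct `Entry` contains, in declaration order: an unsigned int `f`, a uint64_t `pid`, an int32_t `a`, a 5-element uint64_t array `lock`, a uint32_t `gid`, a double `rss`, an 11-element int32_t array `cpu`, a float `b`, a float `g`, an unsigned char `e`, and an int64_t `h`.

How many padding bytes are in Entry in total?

15

f at 0 (size 4, align 4) → ends 4
pad 4 to align 8 for pid
pid at 8 (size 8, align 8) → ends 16
a at 16 (size 4, align 4) → ends 20
pad 4 to align 8 for lock
lock at 24 (size 40, align 8) → ends 64
gid at 64 (size 4, align 4) → ends 68
pad 4 to align 8 for rss
rss at 72 (size 8, align 8) → ends 80
cpu at 80 (size 44, align 4) → ends 124
b at 124 (size 4, align 4) → ends 128
g at 128 (size 4, align 4) → ends 132
e at 132 (size 1, align 1) → ends 133
pad 3 to align 8 for h
h at 136 (size 8, align 8) → ends 144
total 144 bytes, alignment 8
data bytes 129, size 144 → padding 15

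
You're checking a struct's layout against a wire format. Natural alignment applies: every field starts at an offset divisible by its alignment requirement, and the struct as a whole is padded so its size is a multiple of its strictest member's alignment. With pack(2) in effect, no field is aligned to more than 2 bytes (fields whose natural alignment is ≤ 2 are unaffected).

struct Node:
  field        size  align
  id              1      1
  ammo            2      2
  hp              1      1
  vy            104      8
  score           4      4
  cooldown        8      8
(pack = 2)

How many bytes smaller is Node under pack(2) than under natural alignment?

natural layout:
  id at 0 (size 1, align 1) → ends 1
  pad 1 to align 2 for ammo
  ammo at 2 (size 2, align 2) → ends 4
  hp at 4 (size 1, align 1) → ends 5
  pad 3 to align 8 for vy
  vy at 8 (size 104, align 8) → ends 112
  score at 112 (size 4, align 4) → ends 116
  pad 4 to align 8 for cooldown
  cooldown at 120 (size 8, align 8) → ends 128
  total 128 bytes, alignment 8
packed(2) layout:
  id at 0 (size 1, align 1) → ends 1
  pad 1 to align 2 for ammo
  ammo at 2 (size 2, align 2) → ends 4
  hp at 4 (size 1, align 1) → ends 5
  pad 1 to align 2 for vy
  vy at 6 (size 104, align 2) → ends 110
  score at 110 (size 4, align 2) → ends 114
  cooldown at 114 (size 8, align 2) → ends 122
  total 122 bytes, alignment 2
128 − 122 = 6

6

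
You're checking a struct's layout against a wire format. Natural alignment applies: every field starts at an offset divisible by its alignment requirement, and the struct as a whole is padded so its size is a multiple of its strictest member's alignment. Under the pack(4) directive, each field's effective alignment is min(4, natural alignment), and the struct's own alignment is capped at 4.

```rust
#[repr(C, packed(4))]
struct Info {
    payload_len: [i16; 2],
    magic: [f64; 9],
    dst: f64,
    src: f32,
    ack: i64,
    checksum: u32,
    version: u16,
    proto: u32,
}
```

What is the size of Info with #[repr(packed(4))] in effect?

0..4  payload_len  (4B, 2-aligned)
4..76  magic  (72B, 4-aligned)
76..84  dst  (8B, 4-aligned)
84..88  src  (4B, 4-aligned)
88..96  ack  (8B, 4-aligned)
96..100  checksum  (4B, 4-aligned)
100..102  version  (2B, 2-aligned)
102..104  -- padding (2B)
104..108  proto  (4B, 4-aligned)
sizeof = 108, alignof = 4

108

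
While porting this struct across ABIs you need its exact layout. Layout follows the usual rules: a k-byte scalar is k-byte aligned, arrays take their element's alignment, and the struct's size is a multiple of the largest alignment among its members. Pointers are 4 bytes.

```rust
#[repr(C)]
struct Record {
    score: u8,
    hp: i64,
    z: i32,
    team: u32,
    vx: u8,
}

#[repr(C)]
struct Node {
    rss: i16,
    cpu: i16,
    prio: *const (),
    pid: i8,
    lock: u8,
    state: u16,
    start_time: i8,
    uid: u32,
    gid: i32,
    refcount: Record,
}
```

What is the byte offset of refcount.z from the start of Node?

Record: score at 0 (size 1, align 1) → ends 1; pad 7 to align 8 for hp; hp at 8 (size 8, align 8) → ends 16; z at 16 (size 4, align 4) → ends 20; team at 20 (size 4, align 4) → ends 24; vx at 24 (size 1, align 1) → ends 25; tail pad 7 to reach multiple of 8; total 32 bytes, alignment 8
rss at 0 (size 2, align 2) → ends 2
cpu at 2 (size 2, align 2) → ends 4
prio at 4 (size 4, align 4) → ends 8
pid at 8 (size 1, align 1) → ends 9
lock at 9 (size 1, align 1) → ends 10
state at 10 (size 2, align 2) → ends 12
start_time at 12 (size 1, align 1) → ends 13
pad 3 to align 4 for uid
uid at 16 (size 4, align 4) → ends 20
gid at 20 (size 4, align 4) → ends 24
refcount at 24 (size 32, align 8) → ends 56
within Record: z at 16
24 + 16 = 40

40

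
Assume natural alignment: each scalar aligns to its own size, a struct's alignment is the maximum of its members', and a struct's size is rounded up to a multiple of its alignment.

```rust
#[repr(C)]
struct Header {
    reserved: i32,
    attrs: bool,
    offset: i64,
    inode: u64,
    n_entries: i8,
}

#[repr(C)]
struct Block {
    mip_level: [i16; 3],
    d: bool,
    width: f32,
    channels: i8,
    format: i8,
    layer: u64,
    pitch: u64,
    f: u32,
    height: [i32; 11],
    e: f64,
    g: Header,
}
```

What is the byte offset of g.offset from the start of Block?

Header: 0..4  reserved  (4B, 4-aligned); 4..5  attrs  (1B, 1-aligned); 5..8  -- padding (3B); 8..16  offset  (8B, 8-aligned); 16..24  inode  (8B, 8-aligned); 24..25  n_entries  (1B, 1-aligned); 25..32  -- tail padding (7B); sizeof = 32, alignof = 8
0..6  mip_level  (6B, 2-aligned)
6..7  d  (1B, 1-aligned)
7..8  -- padding (1B)
8..12  width  (4B, 4-aligned)
12..13  channels  (1B, 1-aligned)
13..14  format  (1B, 1-aligned)
14..16  -- padding (2B)
16..24  layer  (8B, 8-aligned)
24..32  pitch  (8B, 8-aligned)
32..36  f  (4B, 4-aligned)
36..80  height  (44B, 4-aligned)
80..88  e  (8B, 8-aligned)
88..120  g  (32B, 8-aligned)
within Header: offset at 8
88 + 8 = 96

96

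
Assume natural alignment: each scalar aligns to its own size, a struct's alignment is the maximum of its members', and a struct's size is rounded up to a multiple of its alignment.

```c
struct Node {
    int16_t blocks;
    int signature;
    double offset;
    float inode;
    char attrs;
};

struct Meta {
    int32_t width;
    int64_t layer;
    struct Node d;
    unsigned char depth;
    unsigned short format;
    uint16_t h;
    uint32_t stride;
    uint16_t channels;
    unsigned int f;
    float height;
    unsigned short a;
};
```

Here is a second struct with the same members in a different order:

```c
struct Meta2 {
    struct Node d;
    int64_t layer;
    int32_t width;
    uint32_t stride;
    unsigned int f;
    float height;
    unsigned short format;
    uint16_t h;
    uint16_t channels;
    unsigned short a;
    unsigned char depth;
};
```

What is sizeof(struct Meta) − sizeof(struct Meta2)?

Node: 0..2  blocks  (2B, 2-aligned); 2..4  -- padding (2B); 4..8  signature  (4B, 4-aligned); 8..16  offset  (8B, 8-aligned); 16..20  inode  (4B, 4-aligned); 20..21  attrs  (1B, 1-aligned); 21..24  -- tail padding (3B); sizeof = 24, alignof = 8
0..4  width  (4B, 4-aligned)
4..8  -- padding (4B)
8..16  layer  (8B, 8-aligned)
16..40  d  (24B, 8-aligned)
40..41  depth  (1B, 1-aligned)
41..42  -- padding (1B)
42..44  format  (2B, 2-aligned)
44..46  h  (2B, 2-aligned)
46..48  -- padding (2B)
48..52  stride  (4B, 4-aligned)
52..54  channels  (2B, 2-aligned)
54..56  -- padding (2B)
56..60  f  (4B, 4-aligned)
60..64  height  (4B, 4-aligned)
64..66  a  (2B, 2-aligned)
66..72  -- tail padding (6B)
sizeof = 72, alignof = 8
— Meta2 —
0..24  d  (24B, 8-aligned)
24..32  layer  (8B, 8-aligned)
32..36  width  (4B, 4-aligned)
36..40  stride  (4B, 4-aligned)
40..44  f  (4B, 4-aligned)
44..48  height  (4B, 4-aligned)
48..50  format  (2B, 2-aligned)
50..52  h  (2B, 2-aligned)
52..54  channels  (2B, 2-aligned)
54..56  a  (2B, 2-aligned)
56..57  depth  (1B, 1-aligned)
57..64  -- tail padding (7B)
sizeof = 64, alignof = 8
72 − 64 = 8

8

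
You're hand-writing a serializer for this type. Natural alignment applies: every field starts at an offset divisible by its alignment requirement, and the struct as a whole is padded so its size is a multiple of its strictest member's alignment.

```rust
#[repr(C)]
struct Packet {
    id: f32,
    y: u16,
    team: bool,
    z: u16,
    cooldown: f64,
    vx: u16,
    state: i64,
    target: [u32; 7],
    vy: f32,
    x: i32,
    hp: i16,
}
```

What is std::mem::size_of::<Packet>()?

0..4  id  (4B, 4-aligned)
4..6  y  (2B, 2-aligned)
6..7  team  (1B, 1-aligned)
7..8  -- padding (1B)
8..10  z  (2B, 2-aligned)
10..16  -- padding (6B)
16..24  cooldown  (8B, 8-aligned)
24..26  vx  (2B, 2-aligned)
26..32  -- padding (6B)
32..40  state  (8B, 8-aligned)
40..68  target  (28B, 4-aligned)
68..72  vy  (4B, 4-aligned)
72..76  x  (4B, 4-aligned)
76..78  hp  (2B, 2-aligned)
78..80  -- tail padding (2B)
sizeof = 80, alignof = 8

80 bytes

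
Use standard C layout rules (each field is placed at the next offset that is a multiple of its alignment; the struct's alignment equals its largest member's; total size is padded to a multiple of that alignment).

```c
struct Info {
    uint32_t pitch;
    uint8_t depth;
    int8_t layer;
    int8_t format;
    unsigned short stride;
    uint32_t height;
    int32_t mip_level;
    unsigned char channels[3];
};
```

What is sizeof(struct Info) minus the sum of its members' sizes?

4

0..4  pitch  (4B, 4-aligned)
4..5  depth  (1B, 1-aligned)
5..6  layer  (1B, 1-aligned)
6..7  format  (1B, 1-aligned)
7..8  -- padding (1B)
8..10  stride  (2B, 2-aligned)
10..12  -- padding (2B)
12..16  height  (4B, 4-aligned)
16..20  mip_level  (4B, 4-aligned)
20..23  channels  (3B, 1-aligned)
23..24  -- tail padding (1B)
sizeof = 24, alignof = 4
data bytes 20, size 24 → padding 4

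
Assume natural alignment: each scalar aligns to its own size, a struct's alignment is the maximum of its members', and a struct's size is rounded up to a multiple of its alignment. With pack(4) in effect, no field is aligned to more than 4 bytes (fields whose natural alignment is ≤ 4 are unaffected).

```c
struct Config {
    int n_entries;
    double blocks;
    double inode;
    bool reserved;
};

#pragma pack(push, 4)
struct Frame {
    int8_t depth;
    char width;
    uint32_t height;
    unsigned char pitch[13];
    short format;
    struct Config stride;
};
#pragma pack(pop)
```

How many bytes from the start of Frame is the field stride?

Config: 0..4  n_entries  (4B, 4-aligned); 4..8  -- padding (4B); 8..16  blocks  (8B, 8-aligned); 16..24  inode  (8B, 8-aligned); 24..25  reserved  (1B, 1-aligned); 25..32  -- tail padding (7B); sizeof = 32, alignof = 8
0..1  depth  (1B, 1-aligned)
1..2  width  (1B, 1-aligned)
2..4  -- padding (2B)
4..8  height  (4B, 4-aligned)
8..21  pitch  (13B, 1-aligned)
21..22  -- padding (1B)
22..24  format  (2B, 2-aligned)
24..56  stride  (32B, 4-aligned)

24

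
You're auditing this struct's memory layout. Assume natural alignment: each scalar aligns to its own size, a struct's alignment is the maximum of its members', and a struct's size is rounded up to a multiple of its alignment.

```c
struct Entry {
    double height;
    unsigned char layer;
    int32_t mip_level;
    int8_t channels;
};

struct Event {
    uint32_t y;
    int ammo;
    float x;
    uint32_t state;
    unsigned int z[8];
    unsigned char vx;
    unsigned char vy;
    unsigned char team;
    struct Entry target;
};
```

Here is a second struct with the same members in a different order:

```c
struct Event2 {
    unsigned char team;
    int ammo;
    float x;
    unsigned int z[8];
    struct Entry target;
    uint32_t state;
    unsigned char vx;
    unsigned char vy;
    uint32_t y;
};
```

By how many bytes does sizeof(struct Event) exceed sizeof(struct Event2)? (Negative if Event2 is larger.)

-8

Entry: height at 0 (size 8, align 8) → ends 8; layer at 8 (size 1, align 1) → ends 9; pad 3 to align 4 for mip_level; mip_level at 12 (size 4, align 4) → ends 16; channels at 16 (size 1, align 1) → ends 17; tail pad 7 to reach multiple of 8; total 24 bytes, alignment 8
y at 0 (size 4, align 4) → ends 4
ammo at 4 (size 4, align 4) → ends 8
x at 8 (size 4, align 4) → ends 12
state at 12 (size 4, align 4) → ends 16
z at 16 (size 32, align 4) → ends 48
vx at 48 (size 1, align 1) → ends 49
vy at 49 (size 1, align 1) → ends 50
team at 50 (size 1, align 1) → ends 51
pad 5 to align 8 for target
target at 56 (size 24, align 8) → ends 80
total 80 bytes, alignment 8
— Event2 —
team at 0 (size 1, align 1) → ends 1
pad 3 to align 4 for ammo
ammo at 4 (size 4, align 4) → ends 8
x at 8 (size 4, align 4) → ends 12
z at 12 (size 32, align 4) → ends 44
pad 4 to align 8 for target
target at 48 (size 24, align 8) → ends 72
state at 72 (size 4, align 4) → ends 76
vx at 76 (size 1, align 1) → ends 77
vy at 77 (size 1, align 1) → ends 78
pad 2 to align 4 for y
y at 80 (size 4, align 4) → ends 84
tail pad 4 to reach multiple of 8
total 88 bytes, alignment 8
80 − 88 = -8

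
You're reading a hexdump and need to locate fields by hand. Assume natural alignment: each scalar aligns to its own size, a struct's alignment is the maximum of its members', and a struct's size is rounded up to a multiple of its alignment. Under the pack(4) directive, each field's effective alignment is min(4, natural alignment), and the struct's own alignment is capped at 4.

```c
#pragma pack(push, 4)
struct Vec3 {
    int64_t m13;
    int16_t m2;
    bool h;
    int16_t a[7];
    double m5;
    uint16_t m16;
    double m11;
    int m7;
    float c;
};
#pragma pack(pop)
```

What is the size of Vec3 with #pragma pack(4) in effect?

m13 at 0 (size 8, align 4) → ends 8
m2 at 8 (size 2, align 2) → ends 10
h at 10 (size 1, align 1) → ends 11
pad 1 to align 2 for a
a at 12 (size 14, align 2) → ends 26
pad 2 to align 4 for m5
m5 at 28 (size 8, align 4) → ends 36
m16 at 36 (size 2, align 2) → ends 38
pad 2 to align 4 for m11
m11 at 40 (size 8, align 4) → ends 48
m7 at 48 (size 4, align 4) → ends 52
c at 52 (size 4, align 4) → ends 56
total 56 bytes, alignment 4

56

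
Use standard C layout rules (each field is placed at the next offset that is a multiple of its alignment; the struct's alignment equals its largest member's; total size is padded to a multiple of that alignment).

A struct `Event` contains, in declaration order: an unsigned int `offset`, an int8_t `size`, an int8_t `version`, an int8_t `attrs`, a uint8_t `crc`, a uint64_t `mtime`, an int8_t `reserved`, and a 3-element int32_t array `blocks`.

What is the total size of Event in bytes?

0..4  offset  (4B, 4-aligned)
4..5  size  (1B, 1-aligned)
5..6  version  (1B, 1-aligned)
6..7  attrs  (1B, 1-aligned)
7..8  crc  (1B, 1-aligned)
8..16  mtime  (8B, 8-aligned)
16..17  reserved  (1B, 1-aligned)
17..20  -- padding (3B)
20..32  blocks  (12B, 4-aligned)
sizeof = 32, alignof = 8

32 bytes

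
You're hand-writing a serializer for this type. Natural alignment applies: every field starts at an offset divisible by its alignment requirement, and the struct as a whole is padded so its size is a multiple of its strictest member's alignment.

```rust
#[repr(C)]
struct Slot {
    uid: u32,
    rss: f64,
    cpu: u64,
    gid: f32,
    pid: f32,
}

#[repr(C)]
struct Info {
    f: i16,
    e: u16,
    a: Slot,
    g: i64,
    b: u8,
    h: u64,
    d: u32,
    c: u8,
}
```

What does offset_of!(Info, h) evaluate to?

56

Slot: uid at 0 (size 4, align 4) → ends 4; pad 4 to align 8 for rss; rss at 8 (size 8, align 8) → ends 16; cpu at 16 (size 8, align 8) → ends 24; gid at 24 (size 4, align 4) → ends 28; pid at 28 (size 4, align 4) → ends 32; total 32 bytes, alignment 8
f at 0 (size 2, align 2) → ends 2
e at 2 (size 2, align 2) → ends 4
pad 4 to align 8 for a
a at 8 (size 32, align 8) → ends 40
g at 40 (size 8, align 8) → ends 48
b at 48 (size 1, align 1) → ends 49
pad 7 to align 8 for h
h at 56 (size 8, align 8) → ends 64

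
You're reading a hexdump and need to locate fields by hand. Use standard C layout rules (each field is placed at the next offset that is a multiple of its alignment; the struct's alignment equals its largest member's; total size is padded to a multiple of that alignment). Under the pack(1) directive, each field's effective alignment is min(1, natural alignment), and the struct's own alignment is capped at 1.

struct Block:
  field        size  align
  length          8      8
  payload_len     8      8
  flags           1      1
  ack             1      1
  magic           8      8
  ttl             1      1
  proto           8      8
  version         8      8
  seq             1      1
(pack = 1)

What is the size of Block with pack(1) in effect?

44

@0: length [8B, align 1] → 8
@8: payload_len [8B, align 1] → 16
@16: flags [1B, align 1] → 17
@17: ack [1B, align 1] → 18
@18: magic [8B, align 1] → 26
@26: ttl [1B, align 1] → 27
@27: proto [8B, align 1] → 35
@35: version [8B, align 1] → 43
@43: seq [1B, align 1] → 44
size 44, align 1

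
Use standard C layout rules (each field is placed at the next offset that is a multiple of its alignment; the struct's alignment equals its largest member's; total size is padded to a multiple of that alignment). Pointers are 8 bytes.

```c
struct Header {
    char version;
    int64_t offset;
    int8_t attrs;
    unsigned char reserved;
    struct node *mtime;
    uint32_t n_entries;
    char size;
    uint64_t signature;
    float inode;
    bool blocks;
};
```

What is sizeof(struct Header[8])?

448

@0: version [1B, align 1] → 1
+7 pad (align 8)
@8: offset [8B, align 8] → 16
@16: attrs [1B, align 1] → 17
@17: reserved [1B, align 1] → 18
+6 pad (align 8)
@24: mtime [8B, align 8] → 32
@32: n_entries [4B, align 4] → 36
@36: size [1B, align 1] → 37
+3 pad (align 8)
@40: signature [8B, align 8] → 48
@48: inode [4B, align 4] → 52
@52: blocks [1B, align 1] → 53
+3 tail pad (align 8)
size 56, align 8
array of 8: 8 × 56 = 448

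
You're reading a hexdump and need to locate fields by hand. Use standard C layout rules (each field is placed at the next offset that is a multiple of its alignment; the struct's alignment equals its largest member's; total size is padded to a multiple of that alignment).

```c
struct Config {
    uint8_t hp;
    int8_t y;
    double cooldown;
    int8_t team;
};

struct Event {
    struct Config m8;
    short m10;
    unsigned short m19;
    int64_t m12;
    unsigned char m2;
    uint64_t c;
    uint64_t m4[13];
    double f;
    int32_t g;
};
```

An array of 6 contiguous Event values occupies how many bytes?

1056

Config: 0..1  hp  (1B, 1-aligned); 1..2  y  (1B, 1-aligned); 2..8  -- padding (6B); 8..16  cooldown  (8B, 8-aligned); 16..17  team  (1B, 1-aligned); 17..24  -- tail padding (7B); sizeof = 24, alignof = 8
0..24  m8  (24B, 8-aligned)
24..26  m10  (2B, 2-aligned)
26..28  m19  (2B, 2-aligned)
28..32  -- padding (4B)
32..40  m12  (8B, 8-aligned)
40..41  m2  (1B, 1-aligned)
41..48  -- padding (7B)
48..56  c  (8B, 8-aligned)
56..160  m4  (104B, 8-aligned)
160..168  f  (8B, 8-aligned)
168..172  g  (4B, 4-aligned)
172..176  -- tail padding (4B)
sizeof = 176, alignof = 8
array of 6: 6 × 176 = 1056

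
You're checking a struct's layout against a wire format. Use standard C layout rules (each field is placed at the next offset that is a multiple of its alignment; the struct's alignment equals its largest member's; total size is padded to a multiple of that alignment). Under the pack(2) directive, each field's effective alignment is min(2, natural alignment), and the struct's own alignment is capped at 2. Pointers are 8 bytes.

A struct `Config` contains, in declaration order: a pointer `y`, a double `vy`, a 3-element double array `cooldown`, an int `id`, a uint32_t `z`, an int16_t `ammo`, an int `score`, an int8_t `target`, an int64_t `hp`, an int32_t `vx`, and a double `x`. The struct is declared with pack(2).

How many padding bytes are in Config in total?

1

@0: y [8B, align 2] → 8
@8: vy [8B, align 2] → 16
@16: cooldown [24B, align 2] → 40
@40: id [4B, align 2] → 44
@44: z [4B, align 2] → 48
@48: ammo [2B, align 2] → 50
@50: score [4B, align 2] → 54
@54: target [1B, align 1] → 55
+1 pad (align 2)
@56: hp [8B, align 2] → 64
@64: vx [4B, align 2] → 68
@68: x [8B, align 2] → 76
size 76, align 2
data bytes 75, size 76 → padding 1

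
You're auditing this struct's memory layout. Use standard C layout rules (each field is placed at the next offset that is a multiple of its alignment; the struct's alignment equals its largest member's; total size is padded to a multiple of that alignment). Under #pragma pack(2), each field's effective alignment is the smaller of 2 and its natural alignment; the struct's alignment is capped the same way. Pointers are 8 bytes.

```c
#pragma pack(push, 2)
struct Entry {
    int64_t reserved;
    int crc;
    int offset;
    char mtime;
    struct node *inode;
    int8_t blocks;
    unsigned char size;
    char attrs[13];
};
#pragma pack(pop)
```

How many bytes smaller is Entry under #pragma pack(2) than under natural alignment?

natural layout:
  0..8  reserved  (8B, 8-aligned)
  8..12  crc  (4B, 4-aligned)
  12..16  offset  (4B, 4-aligned)
  16..17  mtime  (1B, 1-aligned)
  17..24  -- padding (7B)
  24..32  inode  (8B, 8-aligned)
  32..33  blocks  (1B, 1-aligned)
  33..34  size  (1B, 1-aligned)
  34..47  attrs  (13B, 1-aligned)
  47..48  -- tail padding (1B)
  sizeof = 48, alignof = 8
packed(2) layout:
  0..8  reserved  (8B, 2-aligned)
  8..12  crc  (4B, 2-aligned)
  12..16  offset  (4B, 2-aligned)
  16..17  mtime  (1B, 1-aligned)
  17..18  -- padding (1B)
  18..26  inode  (8B, 2-aligned)
  26..27  blocks  (1B, 1-aligned)
  27..28  size  (1B, 1-aligned)
  28..41  attrs  (13B, 1-aligned)
  41..42  -- tail padding (1B)
  sizeof = 42, alignof = 2
48 − 42 = 6

6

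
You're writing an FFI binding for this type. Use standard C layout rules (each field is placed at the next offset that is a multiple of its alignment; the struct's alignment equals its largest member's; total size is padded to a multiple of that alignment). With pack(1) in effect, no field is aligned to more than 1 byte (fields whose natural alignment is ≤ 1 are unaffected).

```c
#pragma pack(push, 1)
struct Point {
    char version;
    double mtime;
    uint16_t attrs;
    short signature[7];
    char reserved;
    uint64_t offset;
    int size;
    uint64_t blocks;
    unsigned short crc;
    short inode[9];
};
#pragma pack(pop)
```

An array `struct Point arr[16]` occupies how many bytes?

version at 0 (size 1, align 1) → ends 1
mtime at 1 (size 8, align 1) → ends 9
attrs at 9 (size 2, align 1) → ends 11
signature at 11 (size 14, align 1) → ends 25
reserved at 25 (size 1, align 1) → ends 26
offset at 26 (size 8, align 1) → ends 34
size at 34 (size 4, align 1) → ends 38
blocks at 38 (size 8, align 1) → ends 46
crc at 46 (size 2, align 1) → ends 48
inode at 48 (size 18, align 1) → ends 66
total 66 bytes, alignment 1
array of 16: 16 × 66 = 1056

1056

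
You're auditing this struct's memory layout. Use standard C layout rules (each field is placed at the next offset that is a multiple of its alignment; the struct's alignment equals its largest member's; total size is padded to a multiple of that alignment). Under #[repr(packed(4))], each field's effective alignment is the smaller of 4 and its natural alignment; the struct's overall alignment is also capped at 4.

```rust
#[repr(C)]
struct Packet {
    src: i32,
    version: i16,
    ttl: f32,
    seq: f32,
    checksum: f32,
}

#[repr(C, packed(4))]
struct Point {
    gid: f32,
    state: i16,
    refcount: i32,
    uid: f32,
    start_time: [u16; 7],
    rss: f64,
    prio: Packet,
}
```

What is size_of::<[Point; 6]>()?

360

Packet: src at 0 (size 4, align 4) → ends 4; version at 4 (size 2, align 2) → ends 6; pad 2 to align 4 for ttl; ttl at 8 (size 4, align 4) → ends 12; seq at 12 (size 4, align 4) → ends 16; checksum at 16 (size 4, align 4) → ends 20; total 20 bytes, alignment 4
gid at 0 (size 4, align 4) → ends 4
state at 4 (size 2, align 2) → ends 6
pad 2 to align 4 for refcount
refcount at 8 (size 4, align 4) → ends 12
uid at 12 (size 4, align 4) → ends 16
start_time at 16 (size 14, align 2) → ends 30
pad 2 to align 4 for rss
rss at 32 (size 8, align 4) → ends 40
prio at 40 (size 20, align 4) → ends 60
total 60 bytes, alignment 4
array of 6: 6 × 60 = 360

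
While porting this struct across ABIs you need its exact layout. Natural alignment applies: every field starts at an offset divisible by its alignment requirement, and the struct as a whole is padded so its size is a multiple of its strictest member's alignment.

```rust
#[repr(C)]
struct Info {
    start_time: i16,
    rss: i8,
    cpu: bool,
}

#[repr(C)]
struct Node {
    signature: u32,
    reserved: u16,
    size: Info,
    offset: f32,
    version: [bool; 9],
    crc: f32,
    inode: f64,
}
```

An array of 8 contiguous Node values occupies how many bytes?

320

Info: @0: start_time [2B, align 2] → 2; @2: rss [1B, align 1] → 3; @3: cpu [1B, align 1] → 4; size 4, align 2
@0: signature [4B, align 4] → 4
@4: reserved [2B, align 2] → 6
@6: size [4B, align 2] → 10
+2 pad (align 4)
@12: offset [4B, align 4] → 16
@16: version [9B, align 1] → 25
+3 pad (align 4)
@28: crc [4B, align 4] → 32
@32: inode [8B, align 8] → 40
size 40, align 8
array of 8: 8 × 40 = 320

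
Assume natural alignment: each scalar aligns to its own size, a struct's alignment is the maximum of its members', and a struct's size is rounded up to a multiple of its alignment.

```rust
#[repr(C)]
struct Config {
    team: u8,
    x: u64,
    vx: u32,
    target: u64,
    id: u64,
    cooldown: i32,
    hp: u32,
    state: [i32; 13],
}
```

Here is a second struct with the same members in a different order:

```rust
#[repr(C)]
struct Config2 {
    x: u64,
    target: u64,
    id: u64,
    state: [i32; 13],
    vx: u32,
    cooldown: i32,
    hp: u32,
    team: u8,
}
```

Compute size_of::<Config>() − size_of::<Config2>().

team at 0 (size 1, align 1) → ends 1
pad 7 to align 8 for x
x at 8 (size 8, align 8) → ends 16
vx at 16 (size 4, align 4) → ends 20
pad 4 to align 8 for target
target at 24 (size 8, align 8) → ends 32
id at 32 (size 8, align 8) → ends 40
cooldown at 40 (size 4, align 4) → ends 44
hp at 44 (size 4, align 4) → ends 48
state at 48 (size 52, align 4) → ends 100
tail pad 4 to reach multiple of 8
total 104 bytes, alignment 8
— Config2 —
x at 0 (size 8, align 8) → ends 8
target at 8 (size 8, align 8) → ends 16
id at 16 (size 8, align 8) → ends 24
state at 24 (size 52, align 4) → ends 76
vx at 76 (size 4, align 4) → ends 80
cooldown at 80 (size 4, align 4) → ends 84
hp at 84 (size 4, align 4) → ends 88
team at 88 (size 1, align 1) → ends 89
tail pad 7 to reach multiple of 8
total 96 bytes, alignment 8
104 − 96 = 8

8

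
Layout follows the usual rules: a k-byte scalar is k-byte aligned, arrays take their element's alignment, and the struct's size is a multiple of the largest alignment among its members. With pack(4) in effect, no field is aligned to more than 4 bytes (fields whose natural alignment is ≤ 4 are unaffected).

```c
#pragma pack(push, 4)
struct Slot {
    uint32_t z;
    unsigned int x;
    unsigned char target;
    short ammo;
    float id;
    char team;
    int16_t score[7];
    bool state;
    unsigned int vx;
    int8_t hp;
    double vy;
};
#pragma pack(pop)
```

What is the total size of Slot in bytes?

52 bytes

@0: z [4B, align 4] → 4
@4: x [4B, align 4] → 8
@8: target [1B, align 1] → 9
+1 pad (align 2)
@10: ammo [2B, align 2] → 12
@12: id [4B, align 4] → 16
@16: team [1B, align 1] → 17
+1 pad (align 2)
@18: score [14B, align 2] → 32
@32: state [1B, align 1] → 33
+3 pad (align 4)
@36: vx [4B, align 4] → 40
@40: hp [1B, align 1] → 41
+3 pad (align 4)
@44: vy [8B, align 4] → 52
size 52, align 4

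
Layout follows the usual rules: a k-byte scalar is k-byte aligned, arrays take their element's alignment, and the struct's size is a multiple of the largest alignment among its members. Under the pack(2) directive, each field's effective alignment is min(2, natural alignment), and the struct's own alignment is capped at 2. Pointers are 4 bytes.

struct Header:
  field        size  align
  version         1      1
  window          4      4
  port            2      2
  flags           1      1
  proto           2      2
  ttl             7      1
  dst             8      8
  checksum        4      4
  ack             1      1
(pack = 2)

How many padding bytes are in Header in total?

4

version at 0 (size 1, align 1) → ends 1
pad 1 to align 2 for window
window at 2 (size 4, align 2) → ends 6
port at 6 (size 2, align 2) → ends 8
flags at 8 (size 1, align 1) → ends 9
pad 1 to align 2 for proto
proto at 10 (size 2, align 2) → ends 12
ttl at 12 (size 7, align 1) → ends 19
pad 1 to align 2 for dst
dst at 20 (size 8, align 2) → ends 28
checksum at 28 (size 4, align 2) → ends 32
ack at 32 (size 1, align 1) → ends 33
tail pad 1 to reach multiple of 2
total 34 bytes, alignment 2
data bytes 30, size 34 → padding 4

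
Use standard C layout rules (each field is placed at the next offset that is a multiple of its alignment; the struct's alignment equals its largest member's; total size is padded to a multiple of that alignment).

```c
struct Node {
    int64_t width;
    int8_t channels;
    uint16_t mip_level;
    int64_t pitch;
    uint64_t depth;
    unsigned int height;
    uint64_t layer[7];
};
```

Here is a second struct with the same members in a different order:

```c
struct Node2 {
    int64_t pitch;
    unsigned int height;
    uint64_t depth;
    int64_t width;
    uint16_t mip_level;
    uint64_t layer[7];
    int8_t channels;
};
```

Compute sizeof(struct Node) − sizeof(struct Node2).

-8

width at 0 (size 8, align 8) → ends 8
channels at 8 (size 1, align 1) → ends 9
pad 1 to align 2 for mip_level
mip_level at 10 (size 2, align 2) → ends 12
pad 4 to align 8 for pitch
pitch at 16 (size 8, align 8) → ends 24
depth at 24 (size 8, align 8) → ends 32
height at 32 (size 4, align 4) → ends 36
pad 4 to align 8 for layer
layer at 40 (size 56, align 8) → ends 96
total 96 bytes, alignment 8
— Node2 —
pitch at 0 (size 8, align 8) → ends 8
height at 8 (size 4, align 4) → ends 12
pad 4 to align 8 for depth
depth at 16 (size 8, align 8) → ends 24
width at 24 (size 8, align 8) → ends 32
mip_level at 32 (size 2, align 2) → ends 34
pad 6 to align 8 for layer
layer at 40 (size 56, align 8) → ends 96
channels at 96 (size 1, align 1) → ends 97
tail pad 7 to reach multiple of 8
total 104 bytes, alignment 8
96 − 104 = -8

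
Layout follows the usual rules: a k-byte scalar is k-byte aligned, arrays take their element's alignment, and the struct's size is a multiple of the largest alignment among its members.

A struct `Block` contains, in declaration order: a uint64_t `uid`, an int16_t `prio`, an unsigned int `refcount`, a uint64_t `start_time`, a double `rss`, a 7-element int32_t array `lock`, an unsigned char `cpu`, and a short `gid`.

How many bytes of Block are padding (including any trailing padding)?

3

uid at 0 (size 8, align 8) → ends 8
prio at 8 (size 2, align 2) → ends 10
pad 2 to align 4 for refcount
refcount at 12 (size 4, align 4) → ends 16
start_time at 16 (size 8, align 8) → ends 24
rss at 24 (size 8, align 8) → ends 32
lock at 32 (size 28, align 4) → ends 60
cpu at 60 (size 1, align 1) → ends 61
pad 1 to align 2 for gid
gid at 62 (size 2, align 2) → ends 64
total 64 bytes, alignment 8
data bytes 61, size 64 → padding 3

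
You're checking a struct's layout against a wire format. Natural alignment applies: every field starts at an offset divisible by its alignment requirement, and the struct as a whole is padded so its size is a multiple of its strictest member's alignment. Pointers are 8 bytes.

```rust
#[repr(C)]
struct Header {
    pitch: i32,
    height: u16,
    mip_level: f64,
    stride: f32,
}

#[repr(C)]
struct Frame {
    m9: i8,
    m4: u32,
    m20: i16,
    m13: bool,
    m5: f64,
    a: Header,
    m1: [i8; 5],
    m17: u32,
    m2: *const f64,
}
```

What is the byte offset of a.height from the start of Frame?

28

Header: pitch at 0 (size 4, align 4) → ends 4; height at 4 (size 2, align 2) → ends 6; pad 2 to align 8 for mip_level; mip_level at 8 (size 8, align 8) → ends 16; stride at 16 (size 4, align 4) → ends 20; tail pad 4 to reach multiple of 8; total 24 bytes, alignment 8
m9 at 0 (size 1, align 1) → ends 1
pad 3 to align 4 for m4
m4 at 4 (size 4, align 4) → ends 8
m20 at 8 (size 2, align 2) → ends 10
m13 at 10 (size 1, align 1) → ends 11
pad 5 to align 8 for m5
m5 at 16 (size 8, align 8) → ends 24
a at 24 (size 24, align 8) → ends 48
within Header: height at 4
24 + 4 = 28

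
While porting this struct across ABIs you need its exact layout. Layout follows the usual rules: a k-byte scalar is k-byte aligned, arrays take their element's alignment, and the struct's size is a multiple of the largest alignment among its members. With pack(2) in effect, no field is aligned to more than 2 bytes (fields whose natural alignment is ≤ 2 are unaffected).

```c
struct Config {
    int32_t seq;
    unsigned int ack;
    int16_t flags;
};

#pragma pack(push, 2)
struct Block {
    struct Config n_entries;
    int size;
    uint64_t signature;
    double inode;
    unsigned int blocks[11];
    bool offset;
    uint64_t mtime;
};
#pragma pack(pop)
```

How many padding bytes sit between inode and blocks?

0

Config: seq at 0 (size 4, align 4) → ends 4; ack at 4 (size 4, align 4) → ends 8; flags at 8 (size 2, align 2) → ends 10; tail pad 2 to reach multiple of 4; total 12 bytes, alignment 4
n_entries at 0 (size 12, align 2) → ends 12
size at 12 (size 4, align 2) → ends 16
signature at 16 (size 8, align 2) → ends 24
inode at 24 (size 8, align 2) → ends 32
blocks at 32 (size 44, align 2) → ends 76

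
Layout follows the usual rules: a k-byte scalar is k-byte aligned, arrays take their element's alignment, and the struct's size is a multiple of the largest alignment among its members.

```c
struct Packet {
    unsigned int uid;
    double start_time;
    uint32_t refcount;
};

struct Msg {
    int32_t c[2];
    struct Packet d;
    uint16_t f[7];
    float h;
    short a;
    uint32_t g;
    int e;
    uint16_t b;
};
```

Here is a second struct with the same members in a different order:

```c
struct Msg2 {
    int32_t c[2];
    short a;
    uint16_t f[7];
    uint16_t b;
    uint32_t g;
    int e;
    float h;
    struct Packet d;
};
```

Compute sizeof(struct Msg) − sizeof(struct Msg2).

8

Packet: uid at 0 (size 4, align 4) → ends 4; pad 4 to align 8 for start_time; start_time at 8 (size 8, align 8) → ends 16; refcount at 16 (size 4, align 4) → ends 20; tail pad 4 to reach multiple of 8; total 24 bytes, alignment 8
c at 0 (size 8, align 4) → ends 8
d at 8 (size 24, align 8) → ends 32
f at 32 (size 14, align 2) → ends 46
pad 2 to align 4 for h
h at 48 (size 4, align 4) → ends 52
a at 52 (size 2, align 2) → ends 54
pad 2 to align 4 for g
g at 56 (size 4, align 4) → ends 60
e at 60 (size 4, align 4) → ends 64
b at 64 (size 2, align 2) → ends 66
tail pad 6 to reach multiple of 8
total 72 bytes, alignment 8
— Msg2 —
c at 0 (size 8, align 4) → ends 8
a at 8 (size 2, align 2) → ends 10
f at 10 (size 14, align 2) → ends 24
b at 24 (size 2, align 2) → ends 26
pad 2 to align 4 for g
g at 28 (size 4, align 4) → ends 32
e at 32 (size 4, align 4) → ends 36
h at 36 (size 4, align 4) → ends 40
d at 40 (size 24, align 8) → ends 64
total 64 bytes, alignment 8
72 − 64 = 8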